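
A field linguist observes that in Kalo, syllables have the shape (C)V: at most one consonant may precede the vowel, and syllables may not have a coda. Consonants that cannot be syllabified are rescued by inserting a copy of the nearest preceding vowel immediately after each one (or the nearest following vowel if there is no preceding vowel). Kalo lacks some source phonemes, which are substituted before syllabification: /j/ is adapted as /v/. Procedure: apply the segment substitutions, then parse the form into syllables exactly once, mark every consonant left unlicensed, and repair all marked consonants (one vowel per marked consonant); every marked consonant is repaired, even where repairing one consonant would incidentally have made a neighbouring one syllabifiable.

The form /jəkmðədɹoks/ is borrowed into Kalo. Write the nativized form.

Substitution: /j/ → /v/, giving /vəkmðədɹoks/.
Syllabifying with onset maximization leaves /k/, /m/, /d/, /k/, /s/ stranded (no codas are permitted; onsets are limited to one consonant).
Inserting the epenthetic vowel yields /k/ → /kə/, /m/ → /mə/, /d/ → /də/, /k/ → /ko/, /s/ → /so/.

vəkəməðədəɹokoso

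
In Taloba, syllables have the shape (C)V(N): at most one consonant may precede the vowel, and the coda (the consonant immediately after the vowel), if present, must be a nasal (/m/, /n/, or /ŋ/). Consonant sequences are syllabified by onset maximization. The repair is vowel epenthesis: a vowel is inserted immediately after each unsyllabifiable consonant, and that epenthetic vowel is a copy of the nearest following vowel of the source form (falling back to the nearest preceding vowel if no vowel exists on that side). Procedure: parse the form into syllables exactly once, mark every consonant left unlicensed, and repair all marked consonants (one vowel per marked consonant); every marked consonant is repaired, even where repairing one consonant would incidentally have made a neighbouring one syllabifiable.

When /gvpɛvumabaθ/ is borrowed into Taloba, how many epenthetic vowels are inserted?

The unsyllabifiable consonants are /g/, /v/, /θ/; each receives one epenthetic vowel.

3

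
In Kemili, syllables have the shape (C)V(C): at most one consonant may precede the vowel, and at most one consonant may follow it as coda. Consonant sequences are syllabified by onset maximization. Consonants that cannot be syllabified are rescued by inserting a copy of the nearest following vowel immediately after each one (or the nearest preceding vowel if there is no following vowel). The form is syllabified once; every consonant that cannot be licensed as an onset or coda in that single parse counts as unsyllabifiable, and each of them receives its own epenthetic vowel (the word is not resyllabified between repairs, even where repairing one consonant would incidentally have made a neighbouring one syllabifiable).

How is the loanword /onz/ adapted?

The consonants /z/ cannot be parsed into a legal (C)V(C) syllable (at most one coda consonant is licensed; onsets are limited to one consonant).
Epenthesis after each stranded consonant: /z/ → /zo/.

onzo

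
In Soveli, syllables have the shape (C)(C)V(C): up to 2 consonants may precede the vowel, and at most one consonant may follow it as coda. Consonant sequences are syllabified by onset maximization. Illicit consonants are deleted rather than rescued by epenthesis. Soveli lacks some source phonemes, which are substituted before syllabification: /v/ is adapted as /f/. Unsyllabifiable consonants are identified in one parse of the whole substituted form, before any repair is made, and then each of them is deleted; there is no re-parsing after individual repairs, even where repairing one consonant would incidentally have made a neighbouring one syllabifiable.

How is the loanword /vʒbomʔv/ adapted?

ʒbom

Substitution: /v/ → /f/, giving /fʒbomʔf/.
The consonants /f/, /ʔ/, /f/ cannot be parsed into a legal (C)(C)V(C) syllable (at most one coda consonant is licensed; onsets may contain at most 2 consonants).
Deletion applies to /f/, /ʔ/, /f/.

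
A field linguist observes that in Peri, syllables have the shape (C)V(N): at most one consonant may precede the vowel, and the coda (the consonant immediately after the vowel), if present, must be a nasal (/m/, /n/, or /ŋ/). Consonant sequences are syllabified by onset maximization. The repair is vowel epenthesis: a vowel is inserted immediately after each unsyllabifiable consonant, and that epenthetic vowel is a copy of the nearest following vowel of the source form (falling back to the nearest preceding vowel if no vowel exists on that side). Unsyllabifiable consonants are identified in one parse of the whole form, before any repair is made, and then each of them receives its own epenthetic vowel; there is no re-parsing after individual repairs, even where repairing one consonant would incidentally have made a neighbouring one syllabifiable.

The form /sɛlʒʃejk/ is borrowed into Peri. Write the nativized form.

The consonants /l/, /ʒ/, /j/, /k/ cannot be parsed into a legal (C)V(N) syllable (only a nasal (/m/, /n/, or /ŋ/) is licensed in coda position; onsets are limited to one consonant).
Each unlicensed consonant becomes the onset of a new syllable: /l/ → /le/, /ʒ/ → /ʒe/, /j/ → /je/, /k/ → /ke/.

sɛleʒeʃejeke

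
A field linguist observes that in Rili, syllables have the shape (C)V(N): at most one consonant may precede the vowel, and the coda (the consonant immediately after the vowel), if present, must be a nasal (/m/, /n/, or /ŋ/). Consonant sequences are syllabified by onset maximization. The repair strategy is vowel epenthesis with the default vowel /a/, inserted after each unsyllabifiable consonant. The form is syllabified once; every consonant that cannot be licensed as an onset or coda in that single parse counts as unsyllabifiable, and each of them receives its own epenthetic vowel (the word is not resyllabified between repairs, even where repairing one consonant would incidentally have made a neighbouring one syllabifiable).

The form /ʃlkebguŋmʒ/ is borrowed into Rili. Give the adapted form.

ʃalakebaguŋmaʒa

Under (C)V(N), the unsyllabifiable consonants are /ʃ/, /l/, /b/, /m/, /ʒ/ (only a nasal (/m/, /n/, or /ŋ/) is licensed in coda position; onsets are limited to one consonant).
Inserting the epenthetic vowel yields /ʃ/ → /ʃa/, /l/ → /la/, /b/ → /ba/, /m/ → /ma/, /ʒ/ → /ʒa/.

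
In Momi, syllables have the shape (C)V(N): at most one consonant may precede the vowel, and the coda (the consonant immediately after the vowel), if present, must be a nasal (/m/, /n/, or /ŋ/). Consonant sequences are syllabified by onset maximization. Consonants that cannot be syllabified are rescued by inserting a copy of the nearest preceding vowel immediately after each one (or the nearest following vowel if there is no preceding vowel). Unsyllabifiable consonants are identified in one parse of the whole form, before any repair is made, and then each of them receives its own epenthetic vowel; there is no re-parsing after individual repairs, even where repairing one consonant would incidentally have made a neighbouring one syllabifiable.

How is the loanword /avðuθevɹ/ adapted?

avaðuθeveɹe

Syllabifying with onset maximization leaves /v/, /v/, /ɹ/ stranded (only a nasal (/m/, /n/, or /ŋ/) is licensed in coda position; onsets are limited to one consonant).
Inserting the epenthetic vowel yields /v/ → /va/, /v/ → /ve/, /ɹ/ → /ɹe/.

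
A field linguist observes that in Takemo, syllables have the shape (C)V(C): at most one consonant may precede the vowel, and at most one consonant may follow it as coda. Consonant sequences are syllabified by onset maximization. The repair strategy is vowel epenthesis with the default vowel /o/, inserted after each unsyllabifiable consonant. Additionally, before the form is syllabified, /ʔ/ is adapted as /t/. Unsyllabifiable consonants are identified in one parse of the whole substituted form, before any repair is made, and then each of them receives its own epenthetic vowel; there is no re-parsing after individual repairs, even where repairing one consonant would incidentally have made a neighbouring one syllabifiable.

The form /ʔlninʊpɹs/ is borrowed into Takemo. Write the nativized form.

toloninʊpɹoso

Substitution: /ʔ/ → /t/, giving /tlninʊpɹs/.
Under (C)V(C), the unsyllabifiable consonants are /t/, /l/, /ɹ/, /s/ (at most one coda consonant is licensed; onsets are limited to one consonant).
Each unlicensed consonant becomes the onset of a new syllable: /t/ → /to/, /l/ → /lo/, /ɹ/ → /ɹo/, /s/ → /so/.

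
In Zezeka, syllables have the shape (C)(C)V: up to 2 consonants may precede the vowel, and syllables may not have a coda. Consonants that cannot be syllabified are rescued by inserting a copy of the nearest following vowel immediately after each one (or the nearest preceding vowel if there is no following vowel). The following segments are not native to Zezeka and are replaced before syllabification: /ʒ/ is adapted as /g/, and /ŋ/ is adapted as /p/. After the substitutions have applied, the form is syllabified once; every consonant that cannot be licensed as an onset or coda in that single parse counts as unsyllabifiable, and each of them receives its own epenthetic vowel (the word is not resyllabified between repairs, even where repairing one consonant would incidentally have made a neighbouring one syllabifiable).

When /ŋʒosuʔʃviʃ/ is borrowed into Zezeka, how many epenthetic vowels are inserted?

After substitution the input is /pgosuʔʃviʃ/.
The unsyllabifiable consonants are /ʔ/, /ʃ/; each receives one epenthetic vowel.

2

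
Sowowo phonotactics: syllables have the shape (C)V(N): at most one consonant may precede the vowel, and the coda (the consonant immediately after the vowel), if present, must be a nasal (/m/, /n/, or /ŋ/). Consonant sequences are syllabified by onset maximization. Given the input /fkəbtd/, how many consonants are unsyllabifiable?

Syllabifying with onset maximization leaves /f/, /b/, /t/, /d/ stranded (only a nasal (/m/, /n/, or /ŋ/) is licensed in coda position; onsets are limited to one consonant).

4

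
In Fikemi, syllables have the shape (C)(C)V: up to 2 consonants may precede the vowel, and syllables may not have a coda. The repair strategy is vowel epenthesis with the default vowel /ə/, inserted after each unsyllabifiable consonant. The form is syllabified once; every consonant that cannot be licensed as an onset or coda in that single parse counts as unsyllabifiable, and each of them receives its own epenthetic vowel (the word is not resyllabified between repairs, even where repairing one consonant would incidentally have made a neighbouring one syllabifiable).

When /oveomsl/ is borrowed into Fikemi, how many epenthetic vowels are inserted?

The unsyllabifiable consonants are /m/, /s/, /l/; each receives one epenthetic vowel.

3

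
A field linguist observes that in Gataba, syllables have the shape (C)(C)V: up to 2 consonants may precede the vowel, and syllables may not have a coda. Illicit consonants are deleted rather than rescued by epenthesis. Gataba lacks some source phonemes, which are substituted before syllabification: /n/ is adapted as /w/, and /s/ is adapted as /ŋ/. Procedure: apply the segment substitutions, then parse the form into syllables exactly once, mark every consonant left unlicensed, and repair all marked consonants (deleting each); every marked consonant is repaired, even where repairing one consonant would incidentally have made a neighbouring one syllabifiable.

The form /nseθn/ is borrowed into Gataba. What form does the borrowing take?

Substitution: /n/ → /w/, /s/ → /ŋ/, giving /wŋeθw/.
Under (C)(C)V, the unsyllabifiable consonants are /θ/, /w/ (no codas are permitted; onsets may contain at most 2 consonants).
Deletion applies to /θ/, /w/.

wŋe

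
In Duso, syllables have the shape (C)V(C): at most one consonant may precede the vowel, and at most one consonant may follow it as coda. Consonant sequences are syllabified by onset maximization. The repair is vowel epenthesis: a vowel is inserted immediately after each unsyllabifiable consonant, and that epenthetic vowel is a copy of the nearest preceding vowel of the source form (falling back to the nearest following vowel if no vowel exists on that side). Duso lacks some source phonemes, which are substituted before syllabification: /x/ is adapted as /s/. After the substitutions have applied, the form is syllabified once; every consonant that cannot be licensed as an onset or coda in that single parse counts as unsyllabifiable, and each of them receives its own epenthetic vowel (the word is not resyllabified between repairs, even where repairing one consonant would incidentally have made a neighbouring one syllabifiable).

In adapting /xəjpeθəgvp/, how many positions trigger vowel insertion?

2

After substitution the input is /səjpeθəgvp/.
The unsyllabifiable consonants are /v/, /p/; each receives one epenthetic vowel.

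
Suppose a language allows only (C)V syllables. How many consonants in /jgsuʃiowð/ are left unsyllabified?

Under (C)V, the unsyllabifiable consonants are /j/, /g/, /w/, /ð/ (no codas are permitted; onsets are limited to one consonant).

4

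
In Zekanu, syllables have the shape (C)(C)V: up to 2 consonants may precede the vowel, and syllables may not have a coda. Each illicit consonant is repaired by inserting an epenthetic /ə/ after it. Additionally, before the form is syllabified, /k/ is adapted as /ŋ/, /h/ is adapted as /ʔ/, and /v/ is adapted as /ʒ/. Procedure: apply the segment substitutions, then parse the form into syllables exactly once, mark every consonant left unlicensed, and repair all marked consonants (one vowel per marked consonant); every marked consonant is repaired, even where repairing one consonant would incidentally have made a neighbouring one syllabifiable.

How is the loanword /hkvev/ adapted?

Substitution: /h/ → /ʔ/, /k/ → /ŋ/, /v/ → /ʒ/, giving /ʔŋʒeʒ/.
Under (C)(C)V, the unsyllabifiable consonants are /ʔ/, /ʒ/ (no codas are permitted; onsets may contain at most 2 consonants).
Each unlicensed consonant becomes the onset of a new syllable: /ʔ/ → /ʔə/, /ʒ/ → /ʒə/.

ʔəŋʒeʒə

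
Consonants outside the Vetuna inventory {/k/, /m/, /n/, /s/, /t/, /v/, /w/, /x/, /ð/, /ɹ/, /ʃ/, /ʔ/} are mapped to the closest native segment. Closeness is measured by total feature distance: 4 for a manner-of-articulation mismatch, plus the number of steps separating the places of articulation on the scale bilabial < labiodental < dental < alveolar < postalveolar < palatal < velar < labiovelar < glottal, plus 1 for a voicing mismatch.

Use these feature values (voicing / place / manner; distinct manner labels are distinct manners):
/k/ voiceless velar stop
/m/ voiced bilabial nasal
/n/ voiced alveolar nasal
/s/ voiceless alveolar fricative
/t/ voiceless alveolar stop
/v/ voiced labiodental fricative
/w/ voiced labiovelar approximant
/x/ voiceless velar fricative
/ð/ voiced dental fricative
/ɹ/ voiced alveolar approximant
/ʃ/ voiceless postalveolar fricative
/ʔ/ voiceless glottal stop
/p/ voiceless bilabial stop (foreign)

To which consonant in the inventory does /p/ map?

t

/t/ is closest: same manner (stop), place distance 3 (bilabial→alveolar), same voicing; total 3. Next closest is /m/ at distance 5.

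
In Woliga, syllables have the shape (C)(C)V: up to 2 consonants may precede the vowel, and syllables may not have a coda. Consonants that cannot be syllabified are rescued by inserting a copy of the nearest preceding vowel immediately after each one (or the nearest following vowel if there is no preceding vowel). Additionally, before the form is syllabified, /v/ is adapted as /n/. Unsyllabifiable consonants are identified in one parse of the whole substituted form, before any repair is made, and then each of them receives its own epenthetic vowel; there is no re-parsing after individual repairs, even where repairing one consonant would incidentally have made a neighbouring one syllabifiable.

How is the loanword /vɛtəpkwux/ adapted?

nɛtəpəkwuxu

Substitution: /v/ → /n/, giving /nɛtəpkwux/.
Under (C)(C)V, the unsyllabifiable consonants are /p/, /x/ (no codas are permitted; onsets may contain at most 2 consonants).
Epenthesis after each stranded consonant: /p/ → /pə/, /x/ → /xu/.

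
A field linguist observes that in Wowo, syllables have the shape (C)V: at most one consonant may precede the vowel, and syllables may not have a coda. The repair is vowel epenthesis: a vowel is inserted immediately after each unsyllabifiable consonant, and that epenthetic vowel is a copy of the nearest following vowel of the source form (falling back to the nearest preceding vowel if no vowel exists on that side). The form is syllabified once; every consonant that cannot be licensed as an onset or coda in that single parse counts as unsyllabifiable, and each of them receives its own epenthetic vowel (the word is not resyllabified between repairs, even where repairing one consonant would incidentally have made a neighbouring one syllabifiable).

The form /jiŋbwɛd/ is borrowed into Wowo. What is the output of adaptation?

jiŋɛbɛwɛdɛ

The consonants /ŋ/, /b/, /d/ cannot be parsed into a legal (C)V syllable (no codas are permitted; onsets are limited to one consonant).
Inserting the epenthetic vowel yields /ŋ/ → /ŋɛ/, /b/ → /bɛ/, /d/ → /dɛ/.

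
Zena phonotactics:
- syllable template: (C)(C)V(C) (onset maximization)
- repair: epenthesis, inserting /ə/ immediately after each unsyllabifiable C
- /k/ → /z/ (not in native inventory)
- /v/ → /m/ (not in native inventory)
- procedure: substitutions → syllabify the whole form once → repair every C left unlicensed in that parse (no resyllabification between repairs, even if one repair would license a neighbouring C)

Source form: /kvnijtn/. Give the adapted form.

Substitution: /k/ → /z/, /v/ → /m/, giving /zmnijtn/.
Under (C)(C)V(C), the unsyllabifiable consonants are /z/, /t/, /n/ (at most one coda consonant is licensed; onsets may contain at most 2 consonants).
Each unlicensed consonant becomes the onset of a new syllable: /z/ → /zə/, /t/ → /tə/, /n/ → /nə/.

zəmnijtənə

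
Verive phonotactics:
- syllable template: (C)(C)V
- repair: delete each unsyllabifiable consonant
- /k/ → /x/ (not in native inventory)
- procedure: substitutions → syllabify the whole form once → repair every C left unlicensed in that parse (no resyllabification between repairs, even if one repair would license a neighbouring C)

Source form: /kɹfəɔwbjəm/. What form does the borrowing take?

Substitution: /k/ → /x/, giving /xɹfəɔwbjəm/.
Syllabifying with onset maximization leaves /x/, /w/, /m/ stranded (no codas are permitted; onsets may contain at most 2 consonants).
Deletion applies to /x/, /w/, /m/.

ɹfəɔbjə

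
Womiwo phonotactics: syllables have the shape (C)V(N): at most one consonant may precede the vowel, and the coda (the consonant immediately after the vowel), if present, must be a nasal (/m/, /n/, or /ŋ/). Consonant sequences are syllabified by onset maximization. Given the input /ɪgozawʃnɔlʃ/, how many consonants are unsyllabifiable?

4

The consonants /w/, /ʃ/, /l/, /ʃ/ cannot be parsed into a legal (C)V(N) syllable (only a nasal (/m/, /n/, or /ŋ/) is licensed in coda position; onsets are limited to one consonant).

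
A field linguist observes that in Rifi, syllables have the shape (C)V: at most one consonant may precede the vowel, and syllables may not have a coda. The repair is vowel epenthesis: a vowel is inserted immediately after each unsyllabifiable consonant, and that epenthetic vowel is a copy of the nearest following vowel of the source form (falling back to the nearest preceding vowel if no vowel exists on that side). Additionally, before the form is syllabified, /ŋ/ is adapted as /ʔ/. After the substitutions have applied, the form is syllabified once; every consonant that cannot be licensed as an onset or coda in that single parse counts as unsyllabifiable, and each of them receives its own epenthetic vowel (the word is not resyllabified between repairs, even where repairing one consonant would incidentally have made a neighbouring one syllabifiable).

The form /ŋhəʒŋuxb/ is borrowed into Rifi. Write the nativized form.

Substitution: /ŋ/ → /ʔ/, giving /ʔhəʒʔuxb/.
Under (C)V, the unsyllabifiable consonants are /ʔ/, /ʒ/, /x/, /b/ (no codas are permitted; onsets are limited to one consonant).
Each unlicensed consonant becomes the onset of a new syllable: /ʔ/ → /ʔə/, /ʒ/ → /ʒu/, /x/ → /xu/, /b/ → /bu/.

ʔəhəʒuʔuxubu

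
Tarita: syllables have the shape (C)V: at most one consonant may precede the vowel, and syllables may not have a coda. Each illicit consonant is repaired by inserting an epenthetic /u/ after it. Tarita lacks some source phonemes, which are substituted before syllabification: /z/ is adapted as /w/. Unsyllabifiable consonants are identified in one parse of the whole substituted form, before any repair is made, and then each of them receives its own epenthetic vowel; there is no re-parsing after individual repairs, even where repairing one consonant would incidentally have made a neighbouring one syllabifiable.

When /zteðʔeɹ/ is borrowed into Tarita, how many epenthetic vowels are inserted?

After substitution the input is /wteðʔeɹ/.
The unsyllabifiable consonants are /w/, /ð/, /ɹ/; each receives one epenthetic vowel.

3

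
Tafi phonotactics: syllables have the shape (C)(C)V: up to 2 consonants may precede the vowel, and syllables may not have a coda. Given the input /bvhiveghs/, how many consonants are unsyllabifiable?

4

The consonants /b/, /g/, /h/, /s/ cannot be parsed into a legal (C)(C)V syllable (no codas are permitted; onsets may contain at most 2 consonants).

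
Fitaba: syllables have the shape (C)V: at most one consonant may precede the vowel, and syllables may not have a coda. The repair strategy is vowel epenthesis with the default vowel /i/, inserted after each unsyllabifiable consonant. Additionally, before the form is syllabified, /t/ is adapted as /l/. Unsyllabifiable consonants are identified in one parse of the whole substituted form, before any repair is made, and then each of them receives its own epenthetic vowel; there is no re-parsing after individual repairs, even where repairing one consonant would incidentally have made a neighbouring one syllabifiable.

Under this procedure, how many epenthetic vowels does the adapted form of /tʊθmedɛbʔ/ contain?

After substitution the input is /lʊθmedɛbʔ/.
The unsyllabifiable consonants are /θ/, /b/, /ʔ/; each receives one epenthetic vowel.

3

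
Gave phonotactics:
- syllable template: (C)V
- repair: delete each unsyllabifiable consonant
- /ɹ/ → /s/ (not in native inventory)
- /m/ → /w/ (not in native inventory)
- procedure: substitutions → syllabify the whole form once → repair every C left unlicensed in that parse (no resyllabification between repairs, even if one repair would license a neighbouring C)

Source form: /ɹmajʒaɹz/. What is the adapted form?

Substitution: /ɹ/ → /s/, /m/ → /w/, giving /swajʒasz/.
Under (C)V, the unsyllabifiable consonants are /s/, /j/, /s/, /z/ (no codas are permitted; onsets are limited to one consonant).
Each unlicensed consonant is deleted: /s/, /j/, /s/, /z/.

waʒa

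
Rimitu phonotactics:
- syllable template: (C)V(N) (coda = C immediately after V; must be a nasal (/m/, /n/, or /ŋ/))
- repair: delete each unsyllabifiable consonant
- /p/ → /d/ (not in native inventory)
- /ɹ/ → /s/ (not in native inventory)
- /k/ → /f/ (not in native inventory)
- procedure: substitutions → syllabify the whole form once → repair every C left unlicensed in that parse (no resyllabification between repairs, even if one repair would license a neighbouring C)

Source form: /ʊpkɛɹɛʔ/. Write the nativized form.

ʊfɛsɛ

Substitution: /p/ → /d/, /k/ → /f/, /ɹ/ → /s/, giving /ʊdfɛsɛʔ/.
Syllabifying with onset maximization leaves /d/, /ʔ/ stranded (only a nasal (/m/, /n/, or /ŋ/) is licensed in coda position; onsets are limited to one consonant).
Deleting the stranded consonants removes /d/, /ʔ/.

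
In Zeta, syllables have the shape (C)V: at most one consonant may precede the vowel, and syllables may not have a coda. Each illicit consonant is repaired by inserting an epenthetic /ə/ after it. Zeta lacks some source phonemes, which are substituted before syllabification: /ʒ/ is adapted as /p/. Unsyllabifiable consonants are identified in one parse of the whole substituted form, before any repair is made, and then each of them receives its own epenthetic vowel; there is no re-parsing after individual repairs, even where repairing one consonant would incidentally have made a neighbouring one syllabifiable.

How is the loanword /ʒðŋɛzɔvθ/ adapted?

pəðəŋɛzɔvəθə

Substitution: /ʒ/ → /p/, giving /pðŋɛzɔvθ/.
The consonants /p/, /ð/, /v/, /θ/ cannot be parsed into a legal (C)V syllable (no codas are permitted; onsets are limited to one consonant).
Epenthesis after each stranded consonant: /p/ → /pə/, /ð/ → /ðə/, /v/ → /və/, /θ/ → /θə/.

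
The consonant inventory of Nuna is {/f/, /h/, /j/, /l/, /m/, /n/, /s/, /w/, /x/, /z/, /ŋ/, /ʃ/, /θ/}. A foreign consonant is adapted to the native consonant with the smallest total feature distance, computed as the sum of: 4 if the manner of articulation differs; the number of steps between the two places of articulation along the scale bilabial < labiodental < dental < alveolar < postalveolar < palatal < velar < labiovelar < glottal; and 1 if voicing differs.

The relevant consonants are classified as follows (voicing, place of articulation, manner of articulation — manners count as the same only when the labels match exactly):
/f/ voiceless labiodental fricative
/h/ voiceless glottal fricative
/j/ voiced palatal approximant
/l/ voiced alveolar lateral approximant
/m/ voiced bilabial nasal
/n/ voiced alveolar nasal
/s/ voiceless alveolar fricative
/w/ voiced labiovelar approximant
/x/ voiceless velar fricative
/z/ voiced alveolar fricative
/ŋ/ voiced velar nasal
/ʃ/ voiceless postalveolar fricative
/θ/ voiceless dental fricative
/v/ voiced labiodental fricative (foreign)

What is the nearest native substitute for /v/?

f

/f/ is closest: same manner (fricative), place distance 0 (labiodental→labiodental), voicing differs (+1); total 1. Next closest is /z/ at distance 2.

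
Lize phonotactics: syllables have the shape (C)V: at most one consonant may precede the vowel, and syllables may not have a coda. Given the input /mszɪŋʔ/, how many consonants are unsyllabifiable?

4

The consonants /m/, /s/, /ŋ/, /ʔ/ cannot be parsed into a legal (C)V syllable (no codas are permitted; onsets are limited to one consonant).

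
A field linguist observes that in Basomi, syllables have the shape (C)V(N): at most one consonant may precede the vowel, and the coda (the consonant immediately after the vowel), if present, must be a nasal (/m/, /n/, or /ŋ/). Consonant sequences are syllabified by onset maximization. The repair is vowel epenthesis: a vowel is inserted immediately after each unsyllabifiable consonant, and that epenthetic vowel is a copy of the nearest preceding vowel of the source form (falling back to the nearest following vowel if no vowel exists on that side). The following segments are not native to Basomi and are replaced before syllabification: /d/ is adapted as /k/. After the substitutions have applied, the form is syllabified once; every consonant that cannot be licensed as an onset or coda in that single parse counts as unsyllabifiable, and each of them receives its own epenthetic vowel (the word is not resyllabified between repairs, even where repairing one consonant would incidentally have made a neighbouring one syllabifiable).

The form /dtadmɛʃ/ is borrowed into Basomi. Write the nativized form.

katakamɛʃɛ

Substitution: /d/ → /k/, giving /ktakmɛʃ/.
The consonants /k/, /k/, /ʃ/ cannot be parsed into a legal (C)V(N) syllable (only a nasal (/m/, /n/, or /ŋ/) is licensed in coda position; onsets are limited to one consonant).
Each unlicensed consonant becomes the onset of a new syllable: /k/ → /ka/, /k/ → /ka/, /ʃ/ → /ʃɛ/.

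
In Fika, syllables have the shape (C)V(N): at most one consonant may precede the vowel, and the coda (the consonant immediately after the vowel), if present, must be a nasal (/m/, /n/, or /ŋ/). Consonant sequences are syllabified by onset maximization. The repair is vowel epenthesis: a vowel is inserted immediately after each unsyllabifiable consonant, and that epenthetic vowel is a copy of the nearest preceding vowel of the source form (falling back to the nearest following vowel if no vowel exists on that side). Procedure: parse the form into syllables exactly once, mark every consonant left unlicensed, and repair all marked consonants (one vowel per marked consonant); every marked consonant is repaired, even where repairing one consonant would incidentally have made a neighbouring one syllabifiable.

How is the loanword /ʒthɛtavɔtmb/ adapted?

ʒɛtɛhɛtavɔtɔmɔbɔ

The consonants /ʒ/, /t/, /t/, /m/, /b/ cannot be parsed into a legal (C)V(N) syllable (only a nasal (/m/, /n/, or /ŋ/) is licensed in coda position; onsets are limited to one consonant).
Inserting the epenthetic vowel yields /ʒ/ → /ʒɛ/, /t/ → /tɛ/, /t/ → /tɔ/, /m/ → /mɔ/, /b/ → /bɔ/.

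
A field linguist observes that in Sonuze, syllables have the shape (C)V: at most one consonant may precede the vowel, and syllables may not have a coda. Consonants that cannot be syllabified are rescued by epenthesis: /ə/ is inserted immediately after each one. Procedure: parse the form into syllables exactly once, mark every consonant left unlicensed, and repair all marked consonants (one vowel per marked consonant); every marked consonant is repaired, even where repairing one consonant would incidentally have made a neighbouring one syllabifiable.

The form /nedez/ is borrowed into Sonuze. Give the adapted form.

Under (C)V, the unsyllabifiable consonants are /z/ (no codas are permitted; onsets are limited to one consonant).
Epenthesis after each stranded consonant: /z/ → /zə/.

nedezə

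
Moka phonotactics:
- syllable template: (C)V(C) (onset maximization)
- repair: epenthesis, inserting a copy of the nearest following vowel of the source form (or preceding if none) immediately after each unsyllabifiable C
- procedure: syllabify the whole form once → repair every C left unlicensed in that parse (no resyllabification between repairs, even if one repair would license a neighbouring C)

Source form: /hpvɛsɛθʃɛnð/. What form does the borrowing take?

hɛpɛvɛsɛθʃɛnðɛ

Under (C)V(C), the unsyllabifiable consonants are /h/, /p/, /ð/ (at most one coda consonant is licensed; onsets are limited to one consonant).
Epenthesis after each stranded consonant: /h/ → /hɛ/, /p/ → /pɛ/, /ð/ → /ðɛ/.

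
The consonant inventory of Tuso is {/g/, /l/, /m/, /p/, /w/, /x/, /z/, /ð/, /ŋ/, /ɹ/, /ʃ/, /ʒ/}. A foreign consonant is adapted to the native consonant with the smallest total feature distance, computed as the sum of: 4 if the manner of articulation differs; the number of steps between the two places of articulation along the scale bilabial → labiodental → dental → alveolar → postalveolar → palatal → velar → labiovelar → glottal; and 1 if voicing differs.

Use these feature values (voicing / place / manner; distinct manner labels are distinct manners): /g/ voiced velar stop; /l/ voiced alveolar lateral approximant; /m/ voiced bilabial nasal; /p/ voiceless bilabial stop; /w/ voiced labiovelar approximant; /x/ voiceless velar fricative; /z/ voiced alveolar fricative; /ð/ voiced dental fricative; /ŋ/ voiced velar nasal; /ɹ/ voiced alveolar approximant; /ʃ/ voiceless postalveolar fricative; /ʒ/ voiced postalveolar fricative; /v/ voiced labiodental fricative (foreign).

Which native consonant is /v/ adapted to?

/ð/ is closest: same manner (fricative), place distance 1 (labiodental→dental), same voicing; total 1. Next closest is /z/ at distance 2.

ð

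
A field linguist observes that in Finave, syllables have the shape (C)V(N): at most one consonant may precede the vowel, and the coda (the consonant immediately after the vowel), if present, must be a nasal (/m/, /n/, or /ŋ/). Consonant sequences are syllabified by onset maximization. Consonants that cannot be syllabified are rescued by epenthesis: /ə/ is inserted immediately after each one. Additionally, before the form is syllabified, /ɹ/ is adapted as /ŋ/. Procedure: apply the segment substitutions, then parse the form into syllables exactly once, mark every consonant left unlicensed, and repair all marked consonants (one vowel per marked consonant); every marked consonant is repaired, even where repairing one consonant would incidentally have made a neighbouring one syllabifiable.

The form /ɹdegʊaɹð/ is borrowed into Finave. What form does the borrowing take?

Substitution: /ɹ/ → /ŋ/, giving /ŋdegʊaŋð/.
Under (C)V(N), the unsyllabifiable consonants are /ŋ/, /ð/ (only a nasal (/m/, /n/, or /ŋ/) is licensed in coda position; onsets are limited to one consonant).
Each unlicensed consonant becomes the onset of a new syllable: /ŋ/ → /ŋə/, /ð/ → /ðə/.

ŋədegʊaŋðə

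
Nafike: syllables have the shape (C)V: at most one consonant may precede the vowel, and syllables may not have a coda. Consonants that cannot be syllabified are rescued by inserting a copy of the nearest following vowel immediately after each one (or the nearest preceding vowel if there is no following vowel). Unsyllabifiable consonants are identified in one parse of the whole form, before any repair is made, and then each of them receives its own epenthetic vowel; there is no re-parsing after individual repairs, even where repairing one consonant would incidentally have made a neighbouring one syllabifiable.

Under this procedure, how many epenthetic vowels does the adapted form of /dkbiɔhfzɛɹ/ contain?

5

The unsyllabifiable consonants are /d/, /k/, /h/, /f/, /ɹ/; each receives one epenthetic vowel.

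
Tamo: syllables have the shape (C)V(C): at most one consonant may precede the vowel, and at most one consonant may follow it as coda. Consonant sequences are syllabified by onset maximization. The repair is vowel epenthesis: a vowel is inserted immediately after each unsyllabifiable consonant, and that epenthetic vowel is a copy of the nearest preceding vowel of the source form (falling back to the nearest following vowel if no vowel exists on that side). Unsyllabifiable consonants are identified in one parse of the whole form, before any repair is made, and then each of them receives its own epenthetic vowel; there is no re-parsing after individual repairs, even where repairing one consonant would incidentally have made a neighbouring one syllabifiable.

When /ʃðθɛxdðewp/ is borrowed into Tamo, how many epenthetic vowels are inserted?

4

The unsyllabifiable consonants are /ʃ/, /ð/, /d/, /p/; each receives one epenthetic vowel.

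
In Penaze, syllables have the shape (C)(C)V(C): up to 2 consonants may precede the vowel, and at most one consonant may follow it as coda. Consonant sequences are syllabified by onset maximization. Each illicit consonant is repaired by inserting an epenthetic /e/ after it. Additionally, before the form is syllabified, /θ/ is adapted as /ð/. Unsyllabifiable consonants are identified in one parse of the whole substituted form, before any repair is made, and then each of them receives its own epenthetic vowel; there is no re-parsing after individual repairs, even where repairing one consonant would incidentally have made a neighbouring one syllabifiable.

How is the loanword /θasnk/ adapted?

Substitution: /θ/ → /ð/, giving /ðasnk/.
The consonants /n/, /k/ cannot be parsed into a legal (C)(C)V(C) syllable (at most one coda consonant is licensed; onsets may contain at most 2 consonants).
Epenthesis after each stranded consonant: /n/ → /ne/, /k/ → /ke/.

ðasneke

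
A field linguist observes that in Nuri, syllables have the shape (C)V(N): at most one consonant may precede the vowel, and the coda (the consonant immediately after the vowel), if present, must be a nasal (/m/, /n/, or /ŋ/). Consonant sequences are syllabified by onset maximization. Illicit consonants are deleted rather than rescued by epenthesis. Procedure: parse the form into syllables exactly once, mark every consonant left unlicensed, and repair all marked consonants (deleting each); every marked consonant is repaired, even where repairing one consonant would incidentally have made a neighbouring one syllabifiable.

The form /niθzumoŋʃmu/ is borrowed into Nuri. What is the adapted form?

nizumoŋmu

The consonants /θ/, /ʃ/ cannot be parsed into a legal (C)V(N) syllable (only a nasal (/m/, /n/, or /ŋ/) is licensed in coda position; onsets are limited to one consonant).
Each unlicensed consonant is deleted: /θ/, /ʃ/.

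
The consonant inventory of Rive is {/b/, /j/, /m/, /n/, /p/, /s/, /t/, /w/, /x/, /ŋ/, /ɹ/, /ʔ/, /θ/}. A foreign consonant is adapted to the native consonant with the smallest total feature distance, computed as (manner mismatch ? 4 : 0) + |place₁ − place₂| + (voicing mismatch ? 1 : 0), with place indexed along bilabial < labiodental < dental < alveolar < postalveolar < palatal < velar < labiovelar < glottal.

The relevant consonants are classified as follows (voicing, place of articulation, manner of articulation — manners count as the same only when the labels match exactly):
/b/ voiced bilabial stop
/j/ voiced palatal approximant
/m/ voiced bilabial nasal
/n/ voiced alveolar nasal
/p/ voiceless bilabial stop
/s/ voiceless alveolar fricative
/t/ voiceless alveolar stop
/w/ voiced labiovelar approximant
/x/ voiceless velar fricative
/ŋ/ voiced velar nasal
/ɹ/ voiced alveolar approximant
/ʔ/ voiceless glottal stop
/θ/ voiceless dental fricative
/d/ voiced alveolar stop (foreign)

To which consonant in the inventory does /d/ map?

t

/t/ is closest: same manner (stop), place distance 0 (alveolar→alveolar), voicing differs (+1); total 1. Next closest is /b/ at distance 3.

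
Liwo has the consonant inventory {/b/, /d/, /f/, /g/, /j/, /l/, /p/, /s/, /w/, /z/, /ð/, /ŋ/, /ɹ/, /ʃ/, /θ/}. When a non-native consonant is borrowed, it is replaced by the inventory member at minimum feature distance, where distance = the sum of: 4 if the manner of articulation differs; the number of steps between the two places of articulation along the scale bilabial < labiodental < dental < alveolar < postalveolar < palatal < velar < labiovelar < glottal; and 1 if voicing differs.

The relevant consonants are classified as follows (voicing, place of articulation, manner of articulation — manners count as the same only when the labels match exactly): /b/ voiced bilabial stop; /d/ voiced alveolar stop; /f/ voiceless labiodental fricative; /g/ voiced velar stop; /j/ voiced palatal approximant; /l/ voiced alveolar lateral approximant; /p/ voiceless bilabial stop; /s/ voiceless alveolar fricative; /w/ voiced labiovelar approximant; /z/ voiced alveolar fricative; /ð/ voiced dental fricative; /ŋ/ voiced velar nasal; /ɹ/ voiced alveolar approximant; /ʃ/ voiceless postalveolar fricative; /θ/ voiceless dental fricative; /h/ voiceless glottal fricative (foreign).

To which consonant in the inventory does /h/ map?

ʃ

/ʃ/ is closest: same manner (fricative), place distance 4 (glottal→postalveolar), same voicing; total 4. Next closest is /s/ at distance 5.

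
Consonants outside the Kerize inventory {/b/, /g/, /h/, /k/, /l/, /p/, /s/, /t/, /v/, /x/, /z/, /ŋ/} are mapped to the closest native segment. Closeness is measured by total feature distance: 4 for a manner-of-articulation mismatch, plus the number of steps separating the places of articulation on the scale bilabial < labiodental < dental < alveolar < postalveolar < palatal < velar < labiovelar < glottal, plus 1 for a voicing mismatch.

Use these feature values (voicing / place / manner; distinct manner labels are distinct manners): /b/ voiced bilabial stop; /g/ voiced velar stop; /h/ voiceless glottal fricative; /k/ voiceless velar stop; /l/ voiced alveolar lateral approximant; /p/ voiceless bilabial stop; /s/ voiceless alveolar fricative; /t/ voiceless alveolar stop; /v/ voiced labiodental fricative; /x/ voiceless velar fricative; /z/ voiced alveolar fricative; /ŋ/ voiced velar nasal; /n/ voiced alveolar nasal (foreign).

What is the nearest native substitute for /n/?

/ŋ/ is closest: same manner (nasal), place distance 3 (alveolar→velar), same voicing; total 3. Next closest is /l/ at distance 4.

ŋ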